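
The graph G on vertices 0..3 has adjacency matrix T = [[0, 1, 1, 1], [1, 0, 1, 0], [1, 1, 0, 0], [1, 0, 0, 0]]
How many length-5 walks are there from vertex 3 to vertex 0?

The number of length-5 walks from vertex 3 to vertex 0 is entry (3,0) of T^5, where T is the adjacency matrix.
T^2 = [[3, 1, 1, 0], [1, 2, 1, 1], [1, 1, 2, 1], [0, 1, 1, 1]]
T^3 = [[2, 4, 4, 3], [4, 2, 3, 1], [4, 3, 2, 1], [3, 1, 1, 0]]
T^4 = [[11, 6, 6, 2], [6, 7, 6, 4], [6, 6, 7, 4], [2, 4, 4, 3]]
T^5 = [[14, 17, 17, 11], [17, 12, 13, 6], [17, 13, 12, 6], [11, 6, 6, 2]]

11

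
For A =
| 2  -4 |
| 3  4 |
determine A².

[[-8, -24], [18, 4]]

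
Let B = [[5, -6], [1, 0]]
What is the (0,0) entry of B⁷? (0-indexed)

6305

tr B = 5 and det B = 6, so the characteristic polynomial is λ² − (5)λ + (6) with roots 3 and 2.
Eigenvectors give P = [[-3, 2], [-1, 1]] with P⁻¹ = [[-1, 2], [-1, 3]], and B = P·diag(3, 2)·P⁻¹.
Then B⁷ = P·diag(2187, 128)·P⁻¹ = [[-6561, 256], [-2187, 128]] · [[-1, 2], [-1, 3]] = [[6305, -12354], [2059, -3990]].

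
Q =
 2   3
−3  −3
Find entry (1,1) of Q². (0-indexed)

0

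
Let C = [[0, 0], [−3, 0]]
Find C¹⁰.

[[0, 0], [0, 0]]

C is strictly triangular, hence nilpotent: C² = 0, so C¹⁰ = 0.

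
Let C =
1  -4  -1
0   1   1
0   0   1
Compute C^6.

[[1, -24, -66], [0, 1, 6], [0, 0, 1]]

C = I + N where N = [[0, -4, -1], [0, 0, 1], [0, 0, 0]] is strictly upper-triangular, so N^3 = 0.
(I + N)^6 = I + 6·N + 15·N^2 = [[1, -24, -66], [0, 1, 6], [0, 0, 1]].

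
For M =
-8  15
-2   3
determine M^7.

[[-12482, 30885], [-4118, 10167]]

tr M = -5 and det M = 6, so the characteristic polynomial is λ² − (-5)λ + (6) with roots -3 and -2.
Eigenvectors give P = [[3, -5], [1, -2]] with P⁻¹ = [[2, -5], [1, -3]], and M = P·diag(-3, -2)·P⁻¹.
Then M^7 = P·diag(-2187, -128)·P⁻¹ = [[-6561, 640], [-2187, 256]] · [[2, -5], [1, -3]] = [[-12482, 30885], [-4118, 10167]].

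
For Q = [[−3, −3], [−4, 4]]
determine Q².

[[21, −3], [−4, 28]]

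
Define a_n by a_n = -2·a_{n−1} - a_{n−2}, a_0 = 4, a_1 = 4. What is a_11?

With companion matrix M = [[-2, -1], [1, 0]], [a_n, a_{n−1}]ᵀ = M·[a_{n−1}, a_{n−2}]ᵀ, so [a_11, a_10]ᵀ = M^10·[a_1, a_0]ᵀ.
M^10 = [[11, 10], [-10, -9]], giving [a_11, a_10]ᵀ = [[84], [-76]].

84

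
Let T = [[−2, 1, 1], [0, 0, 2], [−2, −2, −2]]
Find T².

[[2, −4, −2], [−4, −4, −4], [8, 2, −2]]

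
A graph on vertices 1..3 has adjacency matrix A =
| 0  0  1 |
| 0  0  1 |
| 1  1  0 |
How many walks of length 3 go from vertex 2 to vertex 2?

The number of length-3 walks from vertex 2 to vertex 2 is entry (2,2) of A^3, where A is the adjacency matrix.
A^2 = [[1, 1, 0], [1, 1, 0], [0, 0, 2]]
A^3 = [[0, 0, 2], [0, 0, 2], [2, 2, 0]]

0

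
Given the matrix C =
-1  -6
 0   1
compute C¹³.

C² = I (check: tr C = 0 and det C = -1), so C¹³ = C since 13 is odd.

[[-1, -6], [0, 1]]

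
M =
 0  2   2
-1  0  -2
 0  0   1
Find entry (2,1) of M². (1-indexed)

0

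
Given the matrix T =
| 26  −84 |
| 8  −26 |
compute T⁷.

tr T = 0 and det T = −4, so the characteristic polynomial is λ² − (0)λ + (−4) with roots 2 and −2.
Eigenvectors give P = [[7, 3], [2, 1]] with P⁻¹ = [[1, −3], [−2, 7]], and T = P·diag(2, −2)·P⁻¹.
Then T⁷ = P·diag(128, −128)·P⁻¹ = [[896, −384], [256, −128]] · [[1, −3], [−2, 7]] = [[1664, −5376], [512, −1664]].

[[1664, −5376], [512, −1664]]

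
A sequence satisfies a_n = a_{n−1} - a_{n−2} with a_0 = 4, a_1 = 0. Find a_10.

0

With companion matrix Q = [[1, -1], [1, 0]], [a_n, a_{n−1}]ᵀ = Q·[a_{n−1}, a_{n−2}]ᵀ, so [a_10, a_9]ᵀ = Q^9·[a_1, a_0]ᵀ.
Q^9 = [[-1, 0], [0, -1]], giving [a_10, a_9]ᵀ = [[0], [-4]].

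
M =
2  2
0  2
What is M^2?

[[4, 8], [0, 4]]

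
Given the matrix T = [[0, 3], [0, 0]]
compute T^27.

T is strictly triangular, hence nilpotent: T^2 = 0, so T^27 = 0.

[[0, 0], [0, 0]]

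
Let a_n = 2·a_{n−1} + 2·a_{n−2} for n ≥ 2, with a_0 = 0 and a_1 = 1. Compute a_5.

44

With companion matrix C = [[2, 2], [1, 0]], [a_n, a_{n−1}]ᵀ = C·[a_{n−1}, a_{n−2}]ᵀ, so [a_5, a_4]ᵀ = C^4·[a_1, a_0]ᵀ.
C^4 = [[44, 32], [16, 12]], giving [a_5, a_4]ᵀ = [[44], [16]].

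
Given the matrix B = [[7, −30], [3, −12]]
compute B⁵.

tr B = −5 and det B = 6, so the characteristic polynomial is λ² − (−5)λ + (6) with roots −3 and −2.
Eigenvectors give P = [[3, 10], [1, 3]] with P⁻¹ = [[−3, 10], [1, −3]], and B = P·diag(−3, −2)·P⁻¹.
Then B⁵ = P·diag(−243, −32)·P⁻¹ = [[−729, −320], [−243, −96]] · [[−3, 10], [1, −3]] = [[1867, −6330], [633, −2142]].

[[1867, −6330], [633, −2142]]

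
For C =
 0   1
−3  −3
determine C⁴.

[[−18, −9], [27, 9]]

C² = [[−3, −3], [9, 6]]
C³ = [[9, 6], [−18, −9]]
C⁴ = [[−18, −9], [27, 9]]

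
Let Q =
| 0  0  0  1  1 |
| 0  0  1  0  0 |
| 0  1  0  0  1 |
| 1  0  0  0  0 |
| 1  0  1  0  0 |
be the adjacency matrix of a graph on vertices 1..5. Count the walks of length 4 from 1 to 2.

0

The number of length-4 walks from vertex 1 to vertex 2 is entry (1,2) of Q⁴, where Q is the adjacency matrix.
Q² = [[2, 0, 1, 0, 0], [0, 1, 0, 0, 1], [1, 0, 2, 0, 0], [0, 0, 0, 1, 1], [0, 1, 0, 1, 2]]
Q³ = [[0, 1, 0, 2, 3], [1, 0, 2, 0, 0], [0, 2, 0, 1, 3], [2, 0, 1, 0, 0], [3, 0, 3, 0, 0]]
Q⁴ = [[5, 0, 4, 0, 0], [0, 2, 0, 1, 3], [4, 0, 5, 0, 0], [0, 1, 0, 2, 3], [0, 3, 0, 3, 6]]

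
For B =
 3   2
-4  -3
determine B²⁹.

B² = I (check: tr B = 0 and det B = -1), so B²⁹ = B since 29 is odd.

[[3, 2], [-4, -3]]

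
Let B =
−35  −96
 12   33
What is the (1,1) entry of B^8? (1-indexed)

59041

tr B = −2 and det B = −3, so the characteristic polynomial is λ² − (−2)λ + (−3) with roots 1 and −3.
Eigenvectors give P = [[8, −3], [−3, 1]] with P⁻¹ = [[−1, −3], [−3, −8]], and B = P·diag(1, −3)·P⁻¹.
Then B^8 = P·diag(1, 6561)·P⁻¹ = [[8, −19683], [−3, 6561]] · [[−1, −3], [−3, −8]] = [[59041, 157440], [−19680, −52479]].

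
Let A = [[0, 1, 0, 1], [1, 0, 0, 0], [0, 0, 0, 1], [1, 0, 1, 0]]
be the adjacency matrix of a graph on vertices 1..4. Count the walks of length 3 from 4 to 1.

3

The number of length-3 walks from vertex 4 to vertex 1 is entry (4,1) of A³, where A is the adjacency matrix.
A² = [[2, 0, 1, 0], [0, 1, 0, 1], [1, 0, 1, 0], [0, 1, 0, 2]]
A³ = [[0, 2, 0, 3], [2, 0, 1, 0], [0, 1, 0, 2], [3, 0, 2, 0]]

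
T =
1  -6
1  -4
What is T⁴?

tr T = -3 and det T = 2, so the characteristic polynomial is λ² − (-3)λ + (2) with roots -2 and -1.
Eigenvectors give P = [[-2, 3], [-1, 1]] with P⁻¹ = [[1, -3], [1, -2]], and T = P·diag(-2, -1)·P⁻¹.
Then T⁴ = P·diag(16, 1)·P⁻¹ = [[-32, 3], [-16, 1]] · [[1, -3], [1, -2]] = [[-29, 90], [-15, 46]].

[[-29, 90], [-15, 46]]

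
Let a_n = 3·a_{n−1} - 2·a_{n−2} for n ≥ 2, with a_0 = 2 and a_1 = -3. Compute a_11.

-10233

With companion matrix A = [[3, -2], [1, 0]], [a_n, a_{n−1}]ᵀ = A·[a_{n−1}, a_{n−2}]ᵀ, so [a_11, a_10]ᵀ = A¹⁰·[a_1, a_0]ᵀ.
A¹⁰ = [[2047, -2046], [1023, -1022]], giving [a_11, a_10]ᵀ = [[-10233], [-5113]].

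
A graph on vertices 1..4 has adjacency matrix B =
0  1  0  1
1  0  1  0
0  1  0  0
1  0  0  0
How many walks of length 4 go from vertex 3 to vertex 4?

0

The number of length-4 walks from vertex 3 to vertex 4 is entry (3,4) of B^4, where B is the adjacency matrix.
B^2 = [[2, 0, 1, 0], [0, 2, 0, 1], [1, 0, 1, 0], [0, 1, 0, 1]]
B^3 = [[0, 3, 0, 2], [3, 0, 2, 0], [0, 2, 0, 1], [2, 0, 1, 0]]
B^4 = [[5, 0, 3, 0], [0, 5, 0, 3], [3, 0, 2, 0], [0, 3, 0, 2]]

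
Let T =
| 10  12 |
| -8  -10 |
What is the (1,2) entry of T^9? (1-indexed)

3072

tr T = 0 and det T = -4, so the characteristic polynomial is λ² − (0)λ + (-4) with roots -2 and 2.
Eigenvectors give P = [[-1, 3], [1, -2]] with P⁻¹ = [[2, 3], [1, 1]], and T = P·diag(-2, 2)·P⁻¹.
Then T^9 = P·diag(-512, 512)·P⁻¹ = [[512, 1536], [-512, -1024]] · [[2, 3], [1, 1]] = [[2560, 3072], [-2048, -2560]].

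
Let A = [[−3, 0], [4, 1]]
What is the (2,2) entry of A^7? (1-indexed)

tr A = −2 and det A = −3, so the characteristic polynomial is λ² − (−2)λ + (−3) with roots −3 and 1.
Eigenvectors give P = [[1, 0], [−1, −1]] with P⁻¹ = [[1, 0], [−1, −1]], and A = P·diag(−3, 1)·P⁻¹.
Then A^7 = P·diag(−2187, 1)·P⁻¹ = [[−2187, 0], [2187, −1]] · [[1, 0], [−1, −1]] = [[−2187, 0], [2188, 1]].

1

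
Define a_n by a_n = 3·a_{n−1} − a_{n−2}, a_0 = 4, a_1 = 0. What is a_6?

−220

With companion matrix T = [[3, −1], [1, 0]], [a_n, a_{n−1}]ᵀ = T·[a_{n−1}, a_{n−2}]ᵀ, so [a_6, a_5]ᵀ = T⁵·[a_1, a_0]ᵀ.
T⁵ = [[144, −55], [55, −21]], giving [a_6, a_5]ᵀ = [[−220], [−84]].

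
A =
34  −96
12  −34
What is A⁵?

[[544, −1536], [192, −544]]

tr A = 0 and det A = −4, so the characteristic polynomial is λ² − (0)λ + (−4) with roots 2 and −2.
Eigenvectors give P = [[3, −8], [1, −3]] with P⁻¹ = [[3, −8], [1, −3]], and A = P·diag(2, −2)·P⁻¹.
Then A⁵ = P·diag(32, −32)·P⁻¹ = [[96, 256], [32, 96]] · [[3, −8], [1, −3]] = [[544, −1536], [192, −544]].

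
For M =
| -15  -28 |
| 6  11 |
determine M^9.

[[-137775, -275548], [59046, 118091]]

tr M = -4 and det M = 3, so the characteristic polynomial is λ² − (-4)λ + (3) with roots -3 and -1.
Eigenvectors give P = [[7, -2], [-3, 1]] with P⁻¹ = [[1, 2], [3, 7]], and M = P·diag(-3, -1)·P⁻¹.
Then M^9 = P·diag(-19683, -1)·P⁻¹ = [[-137781, 2], [59049, -1]] · [[1, 2], [3, 7]] = [[-137775, -275548], [59046, 118091]].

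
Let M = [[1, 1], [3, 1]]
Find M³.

[[10, 6], [18, 10]]

M² = [[4, 2], [6, 4]]
M³ = [[10, 6], [18, 10]]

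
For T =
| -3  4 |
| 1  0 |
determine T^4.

[[205, -204], [-51, 52]]

T^2 = [[13, -12], [-3, 4]]
T^3 = [[-51, 52], [13, -12]]
T^4 = [[205, -204], [-51, 52]]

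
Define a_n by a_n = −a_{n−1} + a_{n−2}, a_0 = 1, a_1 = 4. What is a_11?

With companion matrix B = [[−1, 1], [1, 0]], [a_n, a_{n−1}]ᵀ = B·[a_{n−1}, a_{n−2}]ᵀ, so [a_11, a_10]ᵀ = B^10·[a_1, a_0]ᵀ.
B^10 = [[89, −55], [−55, 34]], giving [a_11, a_10]ᵀ = [[301], [−186]].

301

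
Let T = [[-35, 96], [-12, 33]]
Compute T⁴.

tr T = -2 and det T = -3, so the characteristic polynomial is λ² − (-2)λ + (-3) with roots -3 and 1.
Eigenvectors give P = [[3, -8], [1, -3]] with P⁻¹ = [[3, -8], [1, -3]], and T = P·diag(-3, 1)·P⁻¹.
Then T⁴ = P·diag(81, 1)·P⁻¹ = [[243, -8], [81, -3]] · [[3, -8], [1, -3]] = [[721, -1920], [240, -639]].

[[721, -1920], [240, -639]]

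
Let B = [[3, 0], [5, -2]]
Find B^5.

[[243, 0], [275, -32]]

tr B = 1 and det B = -6, so the characteristic polynomial is λ² − (1)λ + (-6) with roots 3 and -2.
Eigenvectors give P = [[1, 0], [1, 1]] with P⁻¹ = [[1, 0], [-1, 1]], and B = P·diag(3, -2)·P⁻¹.
Then B^5 = P·diag(243, -32)·P⁻¹ = [[243, 0], [243, -32]] · [[1, 0], [-1, 1]] = [[243, 0], [275, -32]].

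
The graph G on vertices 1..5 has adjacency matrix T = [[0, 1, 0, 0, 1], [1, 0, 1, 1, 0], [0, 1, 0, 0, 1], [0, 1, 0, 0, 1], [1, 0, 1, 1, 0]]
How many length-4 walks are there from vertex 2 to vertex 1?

The number of length-4 walks from vertex 2 to vertex 1 is entry (2,1) of T^4, where T is the adjacency matrix.
T^2 = [[2, 0, 2, 2, 0], [0, 3, 0, 0, 3], [2, 0, 2, 2, 0], [2, 0, 2, 2, 0], [0, 3, 0, 0, 3]]
T^3 = [[0, 6, 0, 0, 6], [6, 0, 6, 6, 0], [0, 6, 0, 0, 6], [0, 6, 0, 0, 6], [6, 0, 6, 6, 0]]
T^4 = [[12, 0, 12, 12, 0], [0, 18, 0, 0, 18], [12, 0, 12, 12, 0], [12, 0, 12, 12, 0], [0, 18, 0, 0, 18]]

0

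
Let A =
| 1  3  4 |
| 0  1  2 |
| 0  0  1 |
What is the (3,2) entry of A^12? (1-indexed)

A = I + N where N = [[0, 3, 4], [0, 0, 2], [0, 0, 0]] is strictly upper-triangular, so N^3 = 0.
(I + N)^12 = I + 12·N + 66·N^2 = [[1, 36, 444], [0, 1, 24], [0, 0, 1]].

0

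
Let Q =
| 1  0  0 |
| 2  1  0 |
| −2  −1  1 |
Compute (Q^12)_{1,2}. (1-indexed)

Q = I + N where N = [[0, 0, 0], [2, 0, 0], [−2, −1, 0]] is strictly lower-triangular, so N^3 = 0.
(I + N)^12 = I + 12·N + 66·N^2 = [[1, 0, 0], [24, 1, 0], [−156, −12, 1]].

0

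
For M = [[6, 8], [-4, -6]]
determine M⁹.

[[1536, 2048], [-1024, -1536]]

tr M = 0 and det M = -4, so the characteristic polynomial is λ² − (0)λ + (-4) with roots -2 and 2.
Eigenvectors give P = [[-1, 2], [1, -1]] with P⁻¹ = [[1, 2], [1, 1]], and M = P·diag(-2, 2)·P⁻¹.
Then M⁹ = P·diag(-512, 512)·P⁻¹ = [[512, 1024], [-512, -512]] · [[1, 2], [1, 1]] = [[1536, 2048], [-1024, -1536]].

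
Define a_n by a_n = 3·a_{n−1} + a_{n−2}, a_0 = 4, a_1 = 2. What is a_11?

454310

With companion matrix A = [[3, 1], [1, 0]], [a_n, a_{n−1}]ᵀ = A·[a_{n−1}, a_{n−2}]ᵀ, so [a_11, a_10]ᵀ = A^10·[a_1, a_0]ᵀ.
A^10 = [[141481, 42837], [42837, 12970]], giving [a_11, a_10]ᵀ = [[454310], [137554]].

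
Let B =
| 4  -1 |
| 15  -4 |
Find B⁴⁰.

[[1, 0], [0, 1]]

B² = I (check: tr B = 0 and det B = -1), so B⁴⁰ = I since 40 is even.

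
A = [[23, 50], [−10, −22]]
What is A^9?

[[100463, 201950], [−40390, −81292]]

tr A = 1 and det A = −6, so the characteristic polynomial is λ² − (1)λ + (−6) with roots −2 and 3.
Eigenvectors give P = [[−2, 5], [1, −2]] with P⁻¹ = [[2, 5], [1, 2]], and A = P·diag(−2, 3)·P⁻¹.
Then A^9 = P·diag(−512, 19683)·P⁻¹ = [[1024, 98415], [−512, −39366]] · [[2, 5], [1, 2]] = [[100463, 201950], [−40390, −81292]].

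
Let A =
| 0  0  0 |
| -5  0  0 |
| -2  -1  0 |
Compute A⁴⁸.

[[0, 0, 0], [0, 0, 0], [0, 0, 0]]

A is strictly triangular, hence nilpotent: A³ = 0, so A⁴⁸ = 0.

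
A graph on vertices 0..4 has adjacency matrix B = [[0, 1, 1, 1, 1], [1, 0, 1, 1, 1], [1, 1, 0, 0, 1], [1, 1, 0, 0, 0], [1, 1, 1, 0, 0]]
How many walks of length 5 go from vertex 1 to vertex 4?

The number of length-5 walks from vertex 1 to vertex 4 is entry (1,4) of B⁵, where B is the adjacency matrix.
B² = [[4, 3, 2, 1, 2], [3, 4, 2, 1, 2], [2, 2, 3, 2, 2], [1, 1, 2, 2, 2], [2, 2, 2, 2, 3]]
B³ = [[8, 9, 9, 7, 9], [9, 8, 9, 7, 9], [9, 9, 6, 4, 7], [7, 7, 4, 2, 4], [9, 9, 7, 4, 6]]
B⁴ = [[34, 33, 26, 17, 26], [33, 34, 26, 17, 26], [26, 26, 25, 18, 24], [17, 17, 18, 14, 18], [26, 26, 24, 18, 25]]
B⁵ = [[102, 103, 93, 67, 93], [103, 102, 93, 67, 93], [93, 93, 76, 52, 77], [67, 67, 52, 34, 52], [93, 93, 77, 52, 76]]

93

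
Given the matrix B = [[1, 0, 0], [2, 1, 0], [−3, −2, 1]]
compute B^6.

B = I + N where N = [[0, 0, 0], [2, 0, 0], [−3, −2, 0]] is strictly lower-triangular, so N^3 = 0.
(I + N)^6 = I + 6·N + 15·N^2 = [[1, 0, 0], [12, 1, 0], [−78, −12, 1]].

[[1, 0, 0], [12, 1, 0], [−78, −12, 1]]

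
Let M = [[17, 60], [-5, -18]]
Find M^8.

tr M = -1 and det M = -6, so the characteristic polynomial is λ² − (-1)λ + (-6) with roots 2 and -3.
Eigenvectors give P = [[4, 3], [-1, -1]] with P⁻¹ = [[1, 3], [-1, -4]], and M = P·diag(2, -3)·P⁻¹.
Then M^8 = P·diag(256, 6561)·P⁻¹ = [[1024, 19683], [-256, -6561]] · [[1, 3], [-1, -4]] = [[-18659, -75660], [6305, 25476]].

[[-18659, -75660], [6305, 25476]]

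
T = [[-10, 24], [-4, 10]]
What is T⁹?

[[-2560, 6144], [-1024, 2560]]

tr T = 0 and det T = -4, so the characteristic polynomial is λ² − (0)λ + (-4) with roots 2 and -2.
Eigenvectors give P = [[2, 3], [1, 1]] with P⁻¹ = [[-1, 3], [1, -2]], and T = P·diag(2, -2)·P⁻¹.
Then T⁹ = P·diag(512, -512)·P⁻¹ = [[1024, -1536], [512, -512]] · [[-1, 3], [1, -2]] = [[-2560, 6144], [-1024, 2560]].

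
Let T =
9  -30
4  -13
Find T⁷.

[[10929, -32790], [4372, -13117]]

tr T = -4 and det T = 3, so the characteristic polynomial is λ² − (-4)λ + (3) with roots -1 and -3.
Eigenvectors give P = [[-3, 5], [-1, 2]] with P⁻¹ = [[-2, 5], [-1, 3]], and T = P·diag(-1, -3)·P⁻¹.
Then T⁷ = P·diag(-1, -2187)·P⁻¹ = [[3, -10935], [1, -4374]] · [[-2, 5], [-1, 3]] = [[10929, -32790], [4372, -13117]].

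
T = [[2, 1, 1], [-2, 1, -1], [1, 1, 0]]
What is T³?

[[-1, 8, -1], [-13, -12, -5], [-4, 2, -2]]

T² = [[3, 4, 1], [-7, -2, -3], [0, 2, 0]]
T³ = [[-1, 8, -1], [-13, -12, -5], [-4, 2, -2]]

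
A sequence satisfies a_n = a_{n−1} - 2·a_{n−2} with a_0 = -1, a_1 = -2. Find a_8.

With companion matrix T = [[1, -2], [1, 0]], [a_n, a_{n−1}]ᵀ = T·[a_{n−1}, a_{n−2}]ᵀ, so [a_8, a_7]ᵀ = T^7·[a_1, a_0]ᵀ.
T^7 = [[-3, -14], [7, -10]], giving [a_8, a_7]ᵀ = [[20], [-4]].

20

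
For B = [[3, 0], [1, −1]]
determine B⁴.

B² = [[9, 0], [2, 1]]
B³ = [[27, 0], [7, −1]]
B⁴ = [[81, 0], [20, 1]]

[[81, 0], [20, 1]]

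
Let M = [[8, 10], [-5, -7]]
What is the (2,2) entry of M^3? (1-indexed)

tr M = 1 and det M = -6, so the characteristic polynomial is λ² − (1)λ + (-6) with roots 3 and -2.
Eigenvectors give P = [[2, -1], [-1, 1]] with P⁻¹ = [[1, 1], [1, 2]], and M = P·diag(3, -2)·P⁻¹.
Then M^3 = P·diag(27, -8)·P⁻¹ = [[54, 8], [-27, -8]] · [[1, 1], [1, 2]] = [[62, 70], [-35, -43]].

-43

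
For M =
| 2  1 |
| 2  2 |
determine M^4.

[[68, 48], [96, 68]]

M^2 = [[6, 4], [8, 6]]
M^3 = [[20, 14], [28, 20]]
M^4 = [[68, 48], [96, 68]]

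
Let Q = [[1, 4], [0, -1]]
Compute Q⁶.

[[1, 0], [0, 1]]

Q² = I (check: tr Q = 0 and det Q = -1), so Q⁶ = I since 6 is even.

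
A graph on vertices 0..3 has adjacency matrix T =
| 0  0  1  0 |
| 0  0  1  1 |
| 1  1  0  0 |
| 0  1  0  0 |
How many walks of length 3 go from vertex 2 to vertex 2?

0

The number of length-3 walks from vertex 2 to vertex 2 is entry (2,2) of T³, where T is the adjacency matrix.
T² = [[1, 1, 0, 0], [1, 2, 0, 0], [0, 0, 2, 1], [0, 0, 1, 1]]
T³ = [[0, 0, 2, 1], [0, 0, 3, 2], [2, 3, 0, 0], [1, 2, 0, 0]]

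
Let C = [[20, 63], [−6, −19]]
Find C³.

tr C = 1 and det C = −2, so the characteristic polynomial is λ² − (1)λ + (−2) with roots −1 and 2.
Eigenvectors give P = [[−3, 7], [1, −2]] with P⁻¹ = [[2, 7], [1, 3]], and C = P·diag(−1, 2)·P⁻¹.
Then C³ = P·diag(−1, 8)·P⁻¹ = [[3, 56], [−1, −16]] · [[2, 7], [1, 3]] = [[62, 189], [−18, −55]].

[[62, 189], [−18, −55]]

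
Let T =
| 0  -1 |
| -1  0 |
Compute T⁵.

T² = I (check: tr T = 0 and det T = -1), so T⁵ = T since 5 is odd.

[[0, -1], [-1, 0]]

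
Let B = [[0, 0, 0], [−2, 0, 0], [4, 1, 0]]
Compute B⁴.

[[0, 0, 0], [0, 0, 0], [0, 0, 0]]

B is strictly triangular, hence nilpotent: B³ = 0, so B⁴ = 0.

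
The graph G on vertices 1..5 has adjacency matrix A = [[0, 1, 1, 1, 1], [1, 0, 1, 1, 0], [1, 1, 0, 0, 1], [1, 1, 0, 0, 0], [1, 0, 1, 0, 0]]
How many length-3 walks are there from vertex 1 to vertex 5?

The number of length-3 walks from vertex 1 to vertex 5 is entry (1,5) of A³, where A is the adjacency matrix.
A² = [[4, 2, 2, 1, 1], [2, 3, 1, 1, 2], [2, 1, 3, 2, 1], [1, 1, 2, 2, 1], [1, 2, 1, 1, 2]]
A³ = [[6, 7, 7, 6, 6], [7, 4, 7, 5, 3], [7, 7, 4, 3, 5], [6, 5, 3, 2, 3], [6, 3, 5, 3, 2]]

6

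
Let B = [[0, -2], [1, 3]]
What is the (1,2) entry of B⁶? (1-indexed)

tr B = 3 and det B = 2, so the characteristic polynomial is λ² − (3)λ + (2) with roots 1 and 2.
Eigenvectors give P = [[2, -1], [-1, 1]] with P⁻¹ = [[1, 1], [1, 2]], and B = P·diag(1, 2)·P⁻¹.
Then B⁶ = P·diag(1, 64)·P⁻¹ = [[2, -64], [-1, 64]] · [[1, 1], [1, 2]] = [[-62, -126], [63, 127]].

-126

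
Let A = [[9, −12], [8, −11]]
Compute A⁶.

[[−1455, 2184], [−1456, 2185]]

tr A = −2 and det A = −3, so the characteristic polynomial is λ² − (−2)λ + (−3) with roots −3 and 1.
Eigenvectors give P = [[−1, −3], [−1, −2]] with P⁻¹ = [[2, −3], [−1, 1]], and A = P·diag(−3, 1)·P⁻¹.
Then A⁶ = P·diag(729, 1)·P⁻¹ = [[−729, −3], [−729, −2]] · [[2, −3], [−1, 1]] = [[−1455, 2184], [−1456, 2185]].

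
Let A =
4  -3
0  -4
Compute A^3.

[[64, -48], [0, -64]]

A^2 = [[16, 0], [0, 16]]
A^3 = [[64, -48], [0, -64]]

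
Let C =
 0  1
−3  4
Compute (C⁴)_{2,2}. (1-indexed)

C² = [[−3, 4], [−12, 13]]
C³ = [[−12, 13], [−39, 40]]
C⁴ = [[−39, 40], [−120, 121]]

121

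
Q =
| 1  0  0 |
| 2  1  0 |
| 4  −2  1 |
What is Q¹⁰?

[[1, 0, 0], [20, 1, 0], [−140, −20, 1]]

Q = I + N where N = [[0, 0, 0], [2, 0, 0], [4, −2, 0]] is strictly lower-triangular, so N³ = 0.
(I + N)¹⁰ = I + 10·N + 45·N² = [[1, 0, 0], [20, 1, 0], [−140, −20, 1]].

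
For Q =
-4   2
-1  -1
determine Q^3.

tr Q = -5 and det Q = 6, so the characteristic polynomial is λ² − (-5)λ + (6) with roots -2 and -3.
Eigenvectors give P = [[1, 2], [1, 1]] with P⁻¹ = [[-1, 2], [1, -1]], and Q = P·diag(-2, -3)·P⁻¹.
Then Q^3 = P·diag(-8, -27)·P⁻¹ = [[-8, -54], [-8, -27]] · [[-1, 2], [1, -1]] = [[-46, 38], [-19, 11]].

[[-46, 38], [-19, 11]]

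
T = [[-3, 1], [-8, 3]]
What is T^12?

T² = I (check: tr T = 0 and det T = -1), so T^12 = I since 12 is even.

[[1, 0], [0, 1]]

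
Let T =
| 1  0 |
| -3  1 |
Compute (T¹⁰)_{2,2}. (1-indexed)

1

T = I + N where N = [[0, 0], [-3, 0]] is strictly lower-triangular, so N² = 0.
(I + N)¹⁰ = I + 10·N = [[1, 0], [-30, 1]].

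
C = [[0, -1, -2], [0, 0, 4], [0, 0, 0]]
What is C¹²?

[[0, 0, 0], [0, 0, 0], [0, 0, 0]]

C is strictly triangular, hence nilpotent: C³ = 0, so C¹² = 0.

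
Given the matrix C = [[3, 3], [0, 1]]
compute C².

[[9, 12], [0, 1]]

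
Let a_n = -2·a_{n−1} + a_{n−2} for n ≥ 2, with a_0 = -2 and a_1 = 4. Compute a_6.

With companion matrix M = [[-2, 1], [1, 0]], [a_n, a_{n−1}]ᵀ = M·[a_{n−1}, a_{n−2}]ᵀ, so [a_6, a_5]ᵀ = M⁵·[a_1, a_0]ᵀ.
M⁵ = [[-70, 29], [29, -12]], giving [a_6, a_5]ᵀ = [[-338], [140]].

-338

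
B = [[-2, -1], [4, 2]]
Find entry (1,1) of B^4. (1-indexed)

B^2 = [[0, 0], [0, 0]]
B^3 = [[0, 0], [0, 0]]
B^4 = [[0, 0], [0, 0]]

0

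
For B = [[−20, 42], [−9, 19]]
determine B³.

[[−62, 126], [−27, 55]]

tr B = −1 and det B = −2, so the characteristic polynomial is λ² − (−1)λ + (−2) with roots 1 and −2.
Eigenvectors give P = [[2, 7], [1, 3]] with P⁻¹ = [[−3, 7], [1, −2]], and B = P·diag(1, −2)·P⁻¹.
Then B³ = P·diag(1, −8)·P⁻¹ = [[2, −56], [1, −24]] · [[−3, 7], [1, −2]] = [[−62, 126], [−27, 55]].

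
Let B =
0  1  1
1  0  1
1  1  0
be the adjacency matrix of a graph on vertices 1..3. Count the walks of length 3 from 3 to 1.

The number of length-3 walks from vertex 3 to vertex 1 is entry (3,1) of B³, where B is the adjacency matrix.
B² = [[2, 1, 1], [1, 2, 1], [1, 1, 2]]
B³ = [[2, 3, 3], [3, 2, 3], [3, 3, 2]]

3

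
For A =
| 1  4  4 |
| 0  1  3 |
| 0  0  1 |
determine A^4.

A = I + N where N = [[0, 4, 4], [0, 0, 3], [0, 0, 0]] is strictly upper-triangular, so N^3 = 0.
(I + N)^4 = I + 4·N + 6·N^2 = [[1, 16, 88], [0, 1, 12], [0, 0, 1]].

[[1, 16, 88], [0, 1, 12], [0, 0, 1]]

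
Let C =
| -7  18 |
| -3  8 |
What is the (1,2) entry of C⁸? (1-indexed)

tr C = 1 and det C = -2, so the characteristic polynomial is λ² − (1)λ + (-2) with roots -1 and 2.
Eigenvectors give P = [[-3, 2], [-1, 1]] with P⁻¹ = [[-1, 2], [-1, 3]], and C = P·diag(-1, 2)·P⁻¹.
Then C⁸ = P·diag(1, 256)·P⁻¹ = [[-3, 512], [-1, 256]] · [[-1, 2], [-1, 3]] = [[-509, 1530], [-255, 766]].

1530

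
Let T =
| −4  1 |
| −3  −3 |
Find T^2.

[[13, −7], [21, 6]]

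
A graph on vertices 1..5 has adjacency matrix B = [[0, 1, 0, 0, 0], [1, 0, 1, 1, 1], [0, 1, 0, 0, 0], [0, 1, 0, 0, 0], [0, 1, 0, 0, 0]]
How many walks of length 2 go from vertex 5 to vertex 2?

The number of length-2 walks from vertex 5 to vertex 2 is entry (5,2) of B^2, where B is the adjacency matrix.
B^2 = [[1, 0, 1, 1, 1], [0, 4, 0, 0, 0], [1, 0, 1, 1, 1], [1, 0, 1, 1, 1], [1, 0, 1, 1, 1]]

0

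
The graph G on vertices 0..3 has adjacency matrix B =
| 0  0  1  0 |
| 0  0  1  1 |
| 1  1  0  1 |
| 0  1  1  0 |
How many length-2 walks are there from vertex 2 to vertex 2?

3

The number of length-2 walks from vertex 2 to vertex 2 is entry (2,2) of B², where B is the adjacency matrix.
B² = [[1, 1, 0, 1], [1, 2, 1, 1], [0, 1, 3, 1], [1, 1, 1, 2]]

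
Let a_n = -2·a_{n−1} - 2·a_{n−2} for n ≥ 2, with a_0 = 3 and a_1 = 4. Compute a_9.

64

With companion matrix B = [[-2, -2], [1, 0]], [a_n, a_{n−1}]ᵀ = B·[a_{n−1}, a_{n−2}]ᵀ, so [a_9, a_8]ᵀ = B^8·[a_1, a_0]ᵀ.
B^8 = [[16, 0], [0, 16]], giving [a_9, a_8]ᵀ = [[64], [48]].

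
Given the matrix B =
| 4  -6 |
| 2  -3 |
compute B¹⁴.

[[4, -6], [2, -3]]

B² = B (a projection; rank 1, trace 1), so B¹⁴ = B.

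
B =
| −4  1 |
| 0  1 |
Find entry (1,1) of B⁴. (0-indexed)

1

B² = [[16, −3], [0, 1]]
B³ = [[−64, 13], [0, 1]]
B⁴ = [[256, −51], [0, 1]]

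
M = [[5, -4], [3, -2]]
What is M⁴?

tr M = 3 and det M = 2, so the characteristic polynomial is λ² − (3)λ + (2) with roots 1 and 2.
Eigenvectors give P = [[1, 4], [1, 3]] with P⁻¹ = [[-3, 4], [1, -1]], and M = P·diag(1, 2)·P⁻¹.
Then M⁴ = P·diag(1, 16)·P⁻¹ = [[1, 64], [1, 48]] · [[-3, 4], [1, -1]] = [[61, -60], [45, -44]].

[[61, -60], [45, -44]]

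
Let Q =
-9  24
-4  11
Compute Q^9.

tr Q = 2 and det Q = -3, so the characteristic polynomial is λ² − (2)λ + (-3) with roots -1 and 3.
Eigenvectors give P = [[-3, 2], [-1, 1]] with P⁻¹ = [[-1, 2], [-1, 3]], and Q = P·diag(-1, 3)·P⁻¹.
Then Q^9 = P·diag(-1, 19683)·P⁻¹ = [[3, 39366], [1, 19683]] · [[-1, 2], [-1, 3]] = [[-39369, 118104], [-19684, 59051]].

[[-39369, 118104], [-19684, 59051]]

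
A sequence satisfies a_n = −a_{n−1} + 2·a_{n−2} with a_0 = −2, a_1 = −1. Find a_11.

681

With companion matrix B = [[−1, 2], [1, 0]], [a_n, a_{n−1}]ᵀ = B·[a_{n−1}, a_{n−2}]ᵀ, so [a_11, a_10]ᵀ = B¹⁰·[a_1, a_0]ᵀ.
B¹⁰ = [[683, −682], [−341, 342]], giving [a_11, a_10]ᵀ = [[681], [−343]].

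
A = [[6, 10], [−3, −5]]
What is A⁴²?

[[6, 10], [−3, −5]]

A² = A (a projection; rank 1, trace 1), so A⁴² = A.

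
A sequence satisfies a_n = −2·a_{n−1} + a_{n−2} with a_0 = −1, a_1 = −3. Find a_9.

−2547

With companion matrix A = [[−2, 1], [1, 0]], [a_n, a_{n−1}]ᵀ = A·[a_{n−1}, a_{n−2}]ᵀ, so [a_9, a_8]ᵀ = A⁸·[a_1, a_0]ᵀ.
A⁸ = [[985, −408], [−408, 169]], giving [a_9, a_8]ᵀ = [[−2547], [1055]].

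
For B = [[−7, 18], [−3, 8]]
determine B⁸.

tr B = 1 and det B = −2, so the characteristic polynomial is λ² − (1)λ + (−2) with roots 2 and −1.
Eigenvectors give P = [[−2, 3], [−1, 1]] with P⁻¹ = [[1, −3], [1, −2]], and B = P·diag(2, −1)·P⁻¹.
Then B⁸ = P·diag(256, 1)·P⁻¹ = [[−512, 3], [−256, 1]] · [[1, −3], [1, −2]] = [[−509, 1530], [−255, 766]].

[[−509, 1530], [−255, 766]]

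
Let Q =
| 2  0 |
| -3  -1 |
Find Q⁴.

[[16, 0], [-15, 1]]

tr Q = 1 and det Q = -2, so the characteristic polynomial is λ² − (1)λ + (-2) with roots -1 and 2.
Eigenvectors give P = [[0, -1], [1, 1]] with P⁻¹ = [[1, 1], [-1, 0]], and Q = P·diag(-1, 2)·P⁻¹.
Then Q⁴ = P·diag(1, 16)·P⁻¹ = [[0, -16], [1, 16]] · [[1, 1], [-1, 0]] = [[16, 0], [-15, 1]].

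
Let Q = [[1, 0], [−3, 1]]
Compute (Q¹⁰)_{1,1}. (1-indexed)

1

Q = I + N where N = [[0, 0], [−3, 0]] is strictly lower-triangular, so N² = 0.
(I + N)¹⁰ = I + 10·N = [[1, 0], [−30, 1]].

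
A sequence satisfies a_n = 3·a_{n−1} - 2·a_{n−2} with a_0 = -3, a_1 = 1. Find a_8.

1017

With companion matrix T = [[3, -2], [1, 0]], [a_n, a_{n−1}]ᵀ = T·[a_{n−1}, a_{n−2}]ᵀ, so [a_8, a_7]ᵀ = T⁷·[a_1, a_0]ᵀ.
T⁷ = [[255, -254], [127, -126]], giving [a_8, a_7]ᵀ = [[1017], [505]].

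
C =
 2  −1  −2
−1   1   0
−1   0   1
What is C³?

[[23, −10, −20], [−10, 5, 8], [−10, 4, 9]]

C² = [[7, −3, −6], [−3, 2, 2], [−3, 1, 3]]
C³ = [[23, −10, −20], [−10, 5, 8], [−10, 4, 9]]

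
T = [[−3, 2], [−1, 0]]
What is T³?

[[−15, 14], [−7, 6]]

T² = [[7, −6], [3, −2]]
T³ = [[−15, 14], [−7, 6]]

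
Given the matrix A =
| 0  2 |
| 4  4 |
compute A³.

[[32, 48], [96, 128]]

A² = [[8, 8], [16, 24]]
A³ = [[32, 48], [96, 128]]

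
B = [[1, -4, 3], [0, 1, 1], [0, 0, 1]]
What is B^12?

B = I + N where N = [[0, -4, 3], [0, 0, 1], [0, 0, 0]] is strictly upper-triangular, so N^3 = 0.
(I + N)^12 = I + 12·N + 66·N^2 = [[1, -48, -228], [0, 1, 12], [0, 0, 1]].

[[1, -48, -228], [0, 1, 12], [0, 0, 1]]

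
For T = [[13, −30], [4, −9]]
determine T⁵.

[[1453, −3630], [484, −1209]]

tr T = 4 and det T = 3, so the characteristic polynomial is λ² − (4)λ + (3) with roots 3 and 1.
Eigenvectors give P = [[3, −5], [1, −2]] with P⁻¹ = [[2, −5], [1, −3]], and T = P·diag(3, 1)·P⁻¹.
Then T⁵ = P·diag(243, 1)·P⁻¹ = [[729, −5], [243, −2]] · [[2, −5], [1, −3]] = [[1453, −3630], [484, −1209]].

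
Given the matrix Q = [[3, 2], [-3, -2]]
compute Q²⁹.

Q² = Q (a projection; rank 1, trace 1), so Q²⁹ = Q.

[[3, 2], [-3, -2]]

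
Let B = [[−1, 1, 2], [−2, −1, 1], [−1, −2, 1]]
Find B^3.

[[14, 1, −11], [7, 14, −1], [1, 11, 4]]

B^2 = [[−3, −6, 1], [3, −3, −4], [4, −1, −3]]
B^3 = [[14, 1, −11], [7, 14, −1], [1, 11, 4]]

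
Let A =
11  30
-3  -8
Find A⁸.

tr A = 3 and det A = 2, so the characteristic polynomial is λ² − (3)λ + (2) with roots 2 and 1.
Eigenvectors give P = [[10, -3], [-3, 1]] with P⁻¹ = [[1, 3], [3, 10]], and A = P·diag(2, 1)·P⁻¹.
Then A⁸ = P·diag(256, 1)·P⁻¹ = [[2560, -3], [-768, 1]] · [[1, 3], [3, 10]] = [[2551, 7650], [-765, -2294]].

[[2551, 7650], [-765, -2294]]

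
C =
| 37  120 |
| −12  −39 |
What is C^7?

tr C = −2 and det C = −3, so the characteristic polynomial is λ² − (−2)λ + (−3) with roots −3 and 1.
Eigenvectors give P = [[−3, 10], [1, −3]] with P⁻¹ = [[3, 10], [1, 3]], and C = P·diag(−3, 1)·P⁻¹.
Then C^7 = P·diag(−2187, 1)·P⁻¹ = [[6561, 10], [−2187, −3]] · [[3, 10], [1, 3]] = [[19693, 65640], [−6564, −21879]].

[[19693, 65640], [−6564, −21879]]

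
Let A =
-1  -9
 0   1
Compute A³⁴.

A² = I (check: tr A = 0 and det A = -1), so A³⁴ = I since 34 is even.

[[1, 0], [0, 1]]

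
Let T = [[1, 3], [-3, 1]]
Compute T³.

[[-26, -18], [18, -26]]

T² = [[-8, 6], [-6, -8]]
T³ = [[-26, -18], [18, -26]]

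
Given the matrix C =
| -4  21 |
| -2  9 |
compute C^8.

[[-37574, 132405], [-12610, 44391]]

tr C = 5 and det C = 6, so the characteristic polynomial is λ² − (5)λ + (6) with roots 2 and 3.
Eigenvectors give P = [[7, 3], [2, 1]] with P⁻¹ = [[1, -3], [-2, 7]], and C = P·diag(2, 3)·P⁻¹.
Then C^8 = P·diag(256, 6561)·P⁻¹ = [[1792, 19683], [512, 6561]] · [[1, -3], [-2, 7]] = [[-37574, 132405], [-12610, 44391]].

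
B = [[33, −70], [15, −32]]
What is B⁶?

[[4719, −9310], [1995, −3926]]

tr B = 1 and det B = −6, so the characteristic polynomial is λ² − (1)λ + (−6) with roots 3 and −2.
Eigenvectors give P = [[7, 2], [3, 1]] with P⁻¹ = [[1, −2], [−3, 7]], and B = P·diag(3, −2)·P⁻¹.
Then B⁶ = P·diag(729, 64)·P⁻¹ = [[5103, 128], [2187, 64]] · [[1, −2], [−3, 7]] = [[4719, −9310], [1995, −3926]].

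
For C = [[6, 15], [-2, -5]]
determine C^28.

[[6, 15], [-2, -5]]

C² = C (a projection; rank 1, trace 1), so C^28 = C.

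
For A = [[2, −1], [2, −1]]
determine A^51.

A² = A (a projection; rank 1, trace 1), so A^51 = A.

[[2, −1], [2, −1]]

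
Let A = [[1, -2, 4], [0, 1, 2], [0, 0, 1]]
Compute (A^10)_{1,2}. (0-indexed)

20

A = I + N where N = [[0, -2, 4], [0, 0, 2], [0, 0, 0]] is strictly upper-triangular, so N^3 = 0.
(I + N)^10 = I + 10·N + 45·N^2 = [[1, -20, -140], [0, 1, 20], [0, 0, 1]].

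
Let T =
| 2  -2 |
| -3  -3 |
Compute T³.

T² = [[10, 2], [3, 15]]
T³ = [[14, -26], [-39, -51]]

[[14, -26], [-39, -51]]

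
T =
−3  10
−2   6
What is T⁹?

tr T = 3 and det T = 2, so the characteristic polynomial is λ² − (3)λ + (2) with roots 2 and 1.
Eigenvectors give P = [[2, 5], [1, 2]] with P⁻¹ = [[−2, 5], [1, −2]], and T = P·diag(2, 1)·P⁻¹.
Then T⁹ = P·diag(512, 1)·P⁻¹ = [[1024, 5], [512, 2]] · [[−2, 5], [1, −2]] = [[−2043, 5110], [−1022, 2556]].

[[−2043, 5110], [−1022, 2556]]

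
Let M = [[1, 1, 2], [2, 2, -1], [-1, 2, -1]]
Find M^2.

[[1, 7, -1], [7, 4, 3], [4, 1, -3]]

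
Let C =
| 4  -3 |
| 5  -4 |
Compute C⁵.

C² = I (check: tr C = 0 and det C = -1), so C⁵ = C since 5 is odd.

[[4, -3], [5, -4]]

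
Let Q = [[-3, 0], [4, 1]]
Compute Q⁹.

tr Q = -2 and det Q = -3, so the characteristic polynomial is λ² − (-2)λ + (-3) with roots 1 and -3.
Eigenvectors give P = [[0, -1], [1, 1]] with P⁻¹ = [[1, 1], [-1, 0]], and Q = P·diag(1, -3)·P⁻¹.
Then Q⁹ = P·diag(1, -19683)·P⁻¹ = [[0, 19683], [1, -19683]] · [[1, 1], [-1, 0]] = [[-19683, 0], [19684, 1]].

[[-19683, 0], [19684, 1]]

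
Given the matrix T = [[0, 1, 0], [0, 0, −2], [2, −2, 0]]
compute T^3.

T^2 = [[0, 0, −2], [−4, 4, 0], [0, 2, 4]]
T^3 = [[−4, 4, 0], [0, −4, −8], [8, −8, −4]]

[[−4, 4, 0], [0, −4, −8], [8, −8, −4]]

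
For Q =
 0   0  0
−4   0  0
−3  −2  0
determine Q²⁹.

Q is strictly triangular, hence nilpotent: Q³ = 0, so Q²⁹ = 0.

[[0, 0, 0], [0, 0, 0], [0, 0, 0]]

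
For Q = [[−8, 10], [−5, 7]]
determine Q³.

[[−62, 70], [−35, 43]]

tr Q = −1 and det Q = −6, so the characteristic polynomial is λ² − (−1)λ + (−6) with roots −3 and 2.
Eigenvectors give P = [[2, 1], [1, 1]] with P⁻¹ = [[1, −1], [−1, 2]], and Q = P·diag(−3, 2)·P⁻¹.
Then Q³ = P·diag(−27, 8)·P⁻¹ = [[−54, 8], [−27, 8]] · [[1, −1], [−1, 2]] = [[−62, 70], [−35, 43]].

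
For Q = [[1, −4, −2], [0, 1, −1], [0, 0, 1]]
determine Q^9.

Q = I + N where N = [[0, −4, −2], [0, 0, −1], [0, 0, 0]] is strictly upper-triangular, so N^3 = 0.
(I + N)^9 = I + 9·N + 36·N^2 = [[1, −36, 126], [0, 1, −9], [0, 0, 1]].

[[1, −36, 126], [0, 1, −9], [0, 0, 1]]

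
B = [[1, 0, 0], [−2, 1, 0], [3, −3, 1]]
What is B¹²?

B = I + N where N = [[0, 0, 0], [−2, 0, 0], [3, −3, 0]] is strictly lower-triangular, so N³ = 0.
(I + N)¹² = I + 12·N + 66·N² = [[1, 0, 0], [−24, 1, 0], [432, −36, 1]].

[[1, 0, 0], [−24, 1, 0], [432, −36, 1]]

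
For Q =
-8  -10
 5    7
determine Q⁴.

[[146, 130], [-65, -49]]

tr Q = -1 and det Q = -6, so the characteristic polynomial is λ² − (-1)λ + (-6) with roots 2 and -3.
Eigenvectors give P = [[1, 2], [-1, -1]] with P⁻¹ = [[-1, -2], [1, 1]], and Q = P·diag(2, -3)·P⁻¹.
Then Q⁴ = P·diag(16, 81)·P⁻¹ = [[16, 162], [-16, -81]] · [[-1, -2], [1, 1]] = [[146, 130], [-65, -49]].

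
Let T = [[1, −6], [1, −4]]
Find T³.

[[13, −42], [7, −22]]

tr T = −3 and det T = 2, so the characteristic polynomial is λ² − (−3)λ + (2) with roots −2 and −1.
Eigenvectors give P = [[−2, 3], [−1, 1]] with P⁻¹ = [[1, −3], [1, −2]], and T = P·diag(−2, −1)·P⁻¹.
Then T³ = P·diag(−8, −1)·P⁻¹ = [[16, −3], [8, −1]] · [[1, −3], [1, −2]] = [[13, −42], [7, −22]].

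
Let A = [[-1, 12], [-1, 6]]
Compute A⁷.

[[-6049, 24708], [-2059, 8364]]

tr A = 5 and det A = 6, so the characteristic polynomial is λ² − (5)λ + (6) with roots 2 and 3.
Eigenvectors give P = [[4, 3], [1, 1]] with P⁻¹ = [[1, -3], [-1, 4]], and A = P·diag(2, 3)·P⁻¹.
Then A⁷ = P·diag(128, 2187)·P⁻¹ = [[512, 6561], [128, 2187]] · [[1, -3], [-1, 4]] = [[-6049, 24708], [-2059, 8364]].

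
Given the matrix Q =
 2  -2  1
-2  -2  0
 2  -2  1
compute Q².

[[10, -2, 3], [0, 8, -2], [10, -2, 3]]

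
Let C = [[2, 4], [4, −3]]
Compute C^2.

[[20, −4], [−4, 25]]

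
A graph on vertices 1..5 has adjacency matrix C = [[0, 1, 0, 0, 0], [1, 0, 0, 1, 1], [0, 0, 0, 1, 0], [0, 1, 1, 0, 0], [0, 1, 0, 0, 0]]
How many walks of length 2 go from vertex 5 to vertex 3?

0

The number of length-2 walks from vertex 5 to vertex 3 is entry (5,3) of C², where C is the adjacency matrix.
C² = [[1, 0, 0, 1, 1], [0, 3, 1, 0, 0], [0, 1, 1, 0, 0], [1, 0, 0, 2, 1], [1, 0, 0, 1, 1]]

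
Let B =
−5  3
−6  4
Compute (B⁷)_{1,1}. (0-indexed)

130

tr B = −1 and det B = −2, so the characteristic polynomial is λ² − (−1)λ + (−2) with roots −2 and 1.
Eigenvectors give P = [[−1, −1], [−1, −2]] with P⁻¹ = [[−2, 1], [1, −1]], and B = P·diag(−2, 1)·P⁻¹.
Then B⁷ = P·diag(−128, 1)·P⁻¹ = [[128, −1], [128, −2]] · [[−2, 1], [1, −1]] = [[−257, 129], [−258, 130]].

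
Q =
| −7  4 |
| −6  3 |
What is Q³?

tr Q = −4 and det Q = 3, so the characteristic polynomial is λ² − (−4)λ + (3) with roots −3 and −1.
Eigenvectors give P = [[1, −2], [1, −3]] with P⁻¹ = [[3, −2], [1, −1]], and Q = P·diag(−3, −1)·P⁻¹.
Then Q³ = P·diag(−27, −1)·P⁻¹ = [[−27, 2], [−27, 3]] · [[3, −2], [1, −1]] = [[−79, 52], [−78, 51]].

[[−79, 52], [−78, 51]]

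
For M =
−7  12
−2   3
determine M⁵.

tr M = −4 and det M = 3, so the characteristic polynomial is λ² − (−4)λ + (3) with roots −3 and −1.
Eigenvectors give P = [[3, 2], [1, 1]] with P⁻¹ = [[1, −2], [−1, 3]], and M = P·diag(−3, −1)·P⁻¹.
Then M⁵ = P·diag(−243, −1)·P⁻¹ = [[−729, −2], [−243, −1]] · [[1, −2], [−1, 3]] = [[−727, 1452], [−242, 483]].

[[−727, 1452], [−242, 483]]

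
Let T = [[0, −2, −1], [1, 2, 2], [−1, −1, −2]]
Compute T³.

[[−1, −2, −1], [1, 1, 2], [−1, −1, −3]]

T² = [[−1, −3, −2], [0, 0, −1], [1, 2, 3]]
T³ = [[−1, −2, −1], [1, 1, 2], [−1, −1, −3]]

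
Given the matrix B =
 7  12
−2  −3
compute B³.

tr B = 4 and det B = 3, so the characteristic polynomial is λ² − (4)λ + (3) with roots 3 and 1.
Eigenvectors give P = [[−3, −2], [1, 1]] with P⁻¹ = [[−1, −2], [1, 3]], and B = P·diag(3, 1)·P⁻¹.
Then B³ = P·diag(27, 1)·P⁻¹ = [[−81, −2], [27, 1]] · [[−1, −2], [1, 3]] = [[79, 156], [−26, −51]].

[[79, 156], [−26, −51]]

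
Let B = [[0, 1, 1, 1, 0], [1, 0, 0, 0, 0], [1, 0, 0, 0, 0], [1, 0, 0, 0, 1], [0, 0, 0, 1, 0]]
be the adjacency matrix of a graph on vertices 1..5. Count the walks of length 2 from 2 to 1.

0

The number of length-2 walks from vertex 2 to vertex 1 is entry (2,1) of B², where B is the adjacency matrix.
B² = [[3, 0, 0, 0, 1], [0, 1, 1, 1, 0], [0, 1, 1, 1, 0], [0, 1, 1, 2, 0], [1, 0, 0, 0, 1]]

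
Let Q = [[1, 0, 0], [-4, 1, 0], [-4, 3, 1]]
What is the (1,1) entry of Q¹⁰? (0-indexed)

Q = I + N where N = [[0, 0, 0], [-4, 0, 0], [-4, 3, 0]] is strictly lower-triangular, so N³ = 0.
(I + N)¹⁰ = I + 10·N + 45·N² = [[1, 0, 0], [-40, 1, 0], [-580, 30, 1]].

1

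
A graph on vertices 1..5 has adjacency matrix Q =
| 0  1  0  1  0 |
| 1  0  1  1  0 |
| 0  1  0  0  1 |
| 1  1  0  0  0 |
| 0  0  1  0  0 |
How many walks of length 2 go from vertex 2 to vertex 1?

The number of length-2 walks from vertex 2 to vertex 1 is entry (2,1) of Q², where Q is the adjacency matrix.
Q² = [[2, 1, 1, 1, 0], [1, 3, 0, 1, 1], [1, 0, 2, 1, 0], [1, 1, 1, 2, 0], [0, 1, 0, 0, 1]]

1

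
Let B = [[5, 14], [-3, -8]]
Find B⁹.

[[3065, 7154], [-1533, -3578]]

tr B = -3 and det B = 2, so the characteristic polynomial is λ² − (-3)λ + (2) with roots -1 and -2.
Eigenvectors give P = [[7, -2], [-3, 1]] with P⁻¹ = [[1, 2], [3, 7]], and B = P·diag(-1, -2)·P⁻¹.
Then B⁹ = P·diag(-1, -512)·P⁻¹ = [[-7, 1024], [3, -512]] · [[1, 2], [3, 7]] = [[3065, 7154], [-1533, -3578]].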